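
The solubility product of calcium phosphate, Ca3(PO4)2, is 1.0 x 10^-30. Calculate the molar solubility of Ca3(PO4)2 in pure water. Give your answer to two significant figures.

Ca3(PO4)2(s) ⇌ 3 Ca^2+ + 2 PO4^3-
Ksp = [Ca^2+]^3[PO4^3-]^2
For each mole of Ca3(PO4)2 that dissolves: [Ca^2+] = 3s, [PO4^3-] = 2s.
Substituting: Ksp = (3s)^3(2s)^2 = 108s^5
Solving, s = (1.0 x 10^-30/108)^(1/5) = 3.9 × 10^-7 M

s ≈ 3.9 × 10^-7 M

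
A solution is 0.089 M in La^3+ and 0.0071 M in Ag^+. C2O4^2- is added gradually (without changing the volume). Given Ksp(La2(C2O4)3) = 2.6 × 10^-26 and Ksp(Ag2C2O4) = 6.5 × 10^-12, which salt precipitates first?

La2(C2O4)3

Each salt begins to precipitate when Q = Ksp, i.e. when [C2O4^2-] reaches its threshold.
For La2(C2O4)3: 2.6 × 10^-26 = (0.089)^2 × [C2O4^2-]^3  ⇒  [C2O4^2-] = 1.5 × 10^-8 M.
For Ag2C2O4: 6.5 × 10^-12 = (0.0071)^2 × [C2O4^2-]  ⇒  [C2O4^2-] = 1.3 x 10^-7 M.
The salt with the lower threshold [C2O4^2-] precipitates first: La2(C2O4)3.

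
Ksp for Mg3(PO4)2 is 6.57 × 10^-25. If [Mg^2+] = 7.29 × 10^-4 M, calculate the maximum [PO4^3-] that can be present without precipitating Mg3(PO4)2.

Mg3(PO4)2(s) ⇌ 3 Mg^2+(aq) + 2 PO4^3-(aq)
Ksp = [Mg^2+]^3[PO4^3-]^2
Precipitation begins when Q = Ksp. With [Mg^2+] = 7.29 × 10^-4 M:
6.57 × 10^-25 = (7.29 × 10^-4)^3 × [PO4^3-]^2
[PO4^3-] = (6.57 × 10^-25 / 3.874 x 10^-10)^(1/2) = 4.12 × 10^-8 M

4.12e-8 M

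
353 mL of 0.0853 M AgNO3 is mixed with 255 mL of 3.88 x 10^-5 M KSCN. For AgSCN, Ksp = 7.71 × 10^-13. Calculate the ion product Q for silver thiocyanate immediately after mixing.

8.06 × 10^-7

Total volume = 353 + 255 = 608 mL.
[Ag^+] = 8.53 × 10^-2 × (353/608) = 4.952 × 10^-2 M
[SCN^-] = 3.88 x 10^-5 × (255/608) = 1.627 x 10^-5 M
AgSCN(s) ⇌ Ag^+(aq) + SCN^-(aq), so Q = [Ag^+][SCN^-]
Q = (4.952 × 10^-2)(1.627 x 10^-5) = 8.06 × 10^-7
Q > Ksp, so AgSCN will precipitate.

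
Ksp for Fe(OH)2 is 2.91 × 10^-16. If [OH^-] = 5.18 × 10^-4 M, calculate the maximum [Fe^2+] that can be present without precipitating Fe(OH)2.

Fe(OH)2(s) ⇌ Fe^2+(aq) + 2 OH^-(aq)
Ksp = [Fe^2+][OH^-]^2
Precipitation begins when Q = Ksp. With [OH^-] = 5.18 × 10^-4 M:
2.91 × 10^-16 = (5.18 × 10^-4)^2 × [Fe^2+]
[Fe^2+] = (2.91 × 10^-16 / 2.683 × 10^-7) = 1.08 × 10^-9 M

[Fe^2+] ≈ 1.08e-9 M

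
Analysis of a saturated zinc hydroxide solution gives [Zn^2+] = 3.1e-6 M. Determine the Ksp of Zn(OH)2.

1.2 × 10^-16

Zn(OH)2(s) ⇌ Zn^2+(aq) + 2 OH^-(aq)
Stoichiometry gives [OH^-] = (2/1)[Zn^2+] = 6.20 x 10^-6 M.
Ksp = [Zn^2+][OH^-]^2
Ksp = 3.1 x 10^-6 × (6.20 × 10^-6)^2 = 1.2 × 10^-16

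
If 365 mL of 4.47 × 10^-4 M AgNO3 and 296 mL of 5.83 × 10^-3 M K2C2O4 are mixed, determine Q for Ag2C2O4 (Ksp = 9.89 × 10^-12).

Total volume = 365 + 296 = 661 mL.
[Ag^+] = 4.47 × 10^-4 × (365/661) = 2.468 x 10^-4 M
[C2O4^2-] = 5.83 × 10^-3 × (296/661) = 2.611 × 10^-3 M
Ag2C2O4(s) ⇌ 2 Ag^+(aq) + C2O4^2-(aq), so Q = [Ag^+]^2[C2O4^2-]
Q = (2.468 × 10^-4)^2(2.611 × 10^-3) = 1.59 × 10^-10
Q > Ksp, so Ag2C2O4 will precipitate.

1.59e-10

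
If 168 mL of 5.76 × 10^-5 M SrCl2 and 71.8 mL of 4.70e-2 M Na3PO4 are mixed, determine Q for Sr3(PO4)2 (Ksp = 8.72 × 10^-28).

Q = 1.30 x 10^-17

Total volume = 168 + 71.8 = 239.8 mL.
[Sr^2+] = 5.76 x 10^-5 × (168/239.8) = 4.035 × 10^-5 M
[PO4^3-] = 4.70 × 10^-2 × (71.8/239.8) = 1.407 × 10^-2 M
Sr3(PO4)2(s) ⇌ 3 Sr^2+ + 2 PO4^3-, so Q = [Sr^2+]^3[PO4^3-]^2
Q = (4.035 × 10^-5)^3(1.407 × 10^-2)^2 = 1.30 × 10^-17
Q > Ksp, so Sr3(PO4)2 will precipitate.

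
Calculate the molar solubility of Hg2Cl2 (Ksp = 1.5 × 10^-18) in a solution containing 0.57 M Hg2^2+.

s ≈ 8.1 x 10^-10 M

Hg2Cl2(s) <=> Hg2^2+(aq) + 2 Cl^-(aq)
Ksp = [Hg2^2+][Cl^-]^2
Let s be the molar solubility in this solution. [Hg2^2+] = 0.57 + s ≈ 0.57, [Cl^-] = 2s (common-ion effect: Hg2^2+ is already 0.57 M).
Ksp ≈ 0.57 × (2s)^2
s = 8.1 × 10^-10 M
Check: s = 8.1 x 10^-10 ≪ 0.57, so the approximation is valid.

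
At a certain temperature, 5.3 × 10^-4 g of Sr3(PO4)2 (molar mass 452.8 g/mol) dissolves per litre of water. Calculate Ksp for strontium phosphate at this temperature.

Molar solubility s = (5.3 × 10^-4 g/L) / (452.8 g/mol) = 1.17 x 10^-6 M.
Sr3(PO4)2(s) ⇌ 3 Sr^2+(aq) + 2 PO4^3-(aq)
With molar solubility s: [Sr^2+] = 3s, [PO4^3-] = 2s.
Ksp = [Sr^2+]^3[PO4^3-]^2
Ksp = (3s)^3(2s)^2 = 108s^5
With s = 1.17 x 10^-6: Ksp = 2.4 x 10^-28

Ksp = 2.4e-28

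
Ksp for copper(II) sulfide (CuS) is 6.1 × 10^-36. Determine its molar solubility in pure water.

s = 2.5 x 10^-18 M

CuS(s) ⇌ Cu^2+ + S^2-
Ksp = [Cu^2+][S^2-]
For each mole of CuS that dissolves: [Cu^2+] = s, [S^2-] = s.
Ksp = s^2
s = √(6.1 × 10^-36) = 2.5 × 10^-18 M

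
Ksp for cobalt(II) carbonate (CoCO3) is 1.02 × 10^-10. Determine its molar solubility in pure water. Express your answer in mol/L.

s = 1.01 × 10^-5 M

CoCO3(s) ⇌ Co^2+ + CO3^2-
Ksp = [Co^2+][CO3^2-]
If s mol/L of CoCO3 dissolves, [Co^2+] = s and [CO3^2-] = s.
Ksp = (s)(s) = s^2
s = (1.02 × 10^-10)^(1/2) = 1.01 x 10^-5 M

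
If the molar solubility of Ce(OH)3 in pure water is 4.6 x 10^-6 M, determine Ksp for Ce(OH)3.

1.2 × 10^-20

Ce(OH)3(s) <=> Ce^3+ + 3 OH^-
With molar solubility s: [Ce^3+] = s, [OH^-] = 3s.
Ksp = [Ce^3+][OH^-]^3
So Ksp = s × (3s)^3 = 27s^4
Ksp = 27 × (4.6 × 10^-6)^4 = 1.2 × 10^-20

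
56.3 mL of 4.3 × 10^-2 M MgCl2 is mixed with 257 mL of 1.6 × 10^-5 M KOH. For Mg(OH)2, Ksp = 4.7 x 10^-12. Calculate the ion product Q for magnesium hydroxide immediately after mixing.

Total volume = 56.3 + 257 = 313.3 mL.
[Mg^2+] = 4.3 × 10^-2 × (56.3/313.3) = 7.73 × 10^-3 M
[OH^-] = 1.6 x 10^-5 × (257/313.3) = 1.31 × 10^-5 M
Mg(OH)2(s) ⇌ Mg^2+(aq) + 2 OH^-(aq), so Q = [Mg^2+][OH^-]^2
Q = (7.73 x 10^-3)(1.31 x 10^-5)^2 = 1.3 x 10^-12
Q < Ksp, so no precipitate of Mg(OH)2 forms.

1.3 x 10^-12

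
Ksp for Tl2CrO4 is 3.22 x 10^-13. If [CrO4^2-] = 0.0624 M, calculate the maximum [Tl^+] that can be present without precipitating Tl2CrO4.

[Tl^+] ≈ 2.27 x 10^-6 M

Tl2CrO4(s) <=> 2 Tl^+ + CrO4^2-
Ksp = [Tl^+]^2[CrO4^2-]
Precipitation begins when Q = Ksp. With [CrO4^2-] = 0.0624 M:
3.22 x 10^-13 = (0.0624) × [Tl^+]^2
[Tl^+] = (3.22 x 10^-13 / 6.24 x 10^-2)^(1/2) = 2.27 × 10^-6 M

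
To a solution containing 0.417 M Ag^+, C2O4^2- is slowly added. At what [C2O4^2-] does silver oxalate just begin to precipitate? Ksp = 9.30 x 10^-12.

Ag2C2O4(s) ⇌ 2 Ag^+(aq) + C2O4^2-(aq)
Ksp = [Ag^+]^2[C2O4^2-]
Precipitation begins when Q = Ksp. With [Ag^+] = 0.417 M:
9.30 x 10^-12 = (0.417)^2 × [C2O4^2-]
[C2O4^2-] = (9.30 x 10^-12 / 1.739 × 10^-1) = 5.35 x 10^-11 M

[C2O4^2-] = 5.35e-11 M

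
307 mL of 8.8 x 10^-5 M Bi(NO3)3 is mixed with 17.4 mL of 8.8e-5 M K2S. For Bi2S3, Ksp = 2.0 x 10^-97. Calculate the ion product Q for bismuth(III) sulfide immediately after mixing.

Q ≈ 7.3 x 10^-25

Total volume = 307 + 17.4 = 324.4 mL.
[Bi^3+] = 8.8 × 10^-5 × (307/324.4) = 8.33 × 10^-5 M
[S^2-] = 8.8 × 10^-5 × (17.4/324.4) = 4.72 × 10^-6 M
Bi2S3(s) ⇌ 2 Bi^3+(aq) + 3 S^2-(aq), so Q = [Bi^3+]^2[S^2-]^3
Q = (8.33 × 10^-5)^2(4.72 × 10^-6)^3 = 7.3 x 10^-25
Q > Ksp, so Bi2S3 will precipitate.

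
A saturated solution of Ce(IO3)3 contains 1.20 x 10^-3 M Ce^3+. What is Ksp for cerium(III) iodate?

Ksp = 5.60e-11

Ce(IO3)3(s) ⇌ Ce^3+ + 3 IO3^-
Stoichiometry gives [IO3^-] = (3/1)[Ce^3+] = 3.600 × 10^-3 M.
Ksp = [Ce^3+][IO3^-]^3
Ksp = 1.20 × 10^-3 × (3.600 × 10^-3)^3 = 5.60 × 10^-11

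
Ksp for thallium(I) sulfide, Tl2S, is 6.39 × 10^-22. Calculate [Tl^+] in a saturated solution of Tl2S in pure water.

1.09 x 10^-7 M

Tl2S(s) ⇌ 2 Tl^+(aq) + S^2-(aq)
Ksp = [Tl^+]^2[S^2-]
If s mol/L of Tl2S dissolves, [Tl^+] = 2s and [S^2-] = s.
Ksp = (2s)^2s = 4s^3
s = (6.39 × 10^-22 / 4)^(1/3) = 5.426 × 10^-8 M
[Tl^+] = 2s = 1.09 × 10^-7 M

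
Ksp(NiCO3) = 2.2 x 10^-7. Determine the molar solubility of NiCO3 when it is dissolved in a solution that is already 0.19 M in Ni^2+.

NiCO3(s) <=> Ni^2+(aq) + CO3^2-(aq)
Ksp = [Ni^2+][CO3^2-]
Let s be the molar solubility in this solution. [Ni^2+] = 0.19 + s ≈ 0.19, [CO3^2-] = s (since the Ni^2+ already present dominates).
Ksp ≈ 0.19 × s
s = 1.2 x 10^-6 M
Check: s = 1.2 × 10^-6 ≪ 0.19, so the approximation is valid.

1.2 x 10^-6 M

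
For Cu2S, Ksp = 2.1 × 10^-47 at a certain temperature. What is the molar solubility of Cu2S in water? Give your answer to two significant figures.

s ≈ 1.7 × 10^-16 M

Cu2S(s) ⇌ 2 Cu^+(aq) + S^2-(aq)
Ksp = [Cu^+]^2[S^2-]
For each mole of Cu2S that dissolves: [Cu^+] = 2s, [S^2-] = s.
So Ksp = (2s)^2 × s = 4s^3
s = (2.1 × 10^-47 / 4)^(1/3) = 1.7 × 10^-16 M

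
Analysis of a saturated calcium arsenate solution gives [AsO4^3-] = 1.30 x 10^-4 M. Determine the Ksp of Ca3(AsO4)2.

Ksp ≈ 1.25 × 10^-19

Ca3(AsO4)2(s) ⇌ 3 Ca^2+(aq) + 2 AsO4^3-(aq)
Stoichiometry gives [Ca^2+] = (3/2)[AsO4^3-] = 1.950 x 10^-4 M.
Ksp = [Ca^2+]^3[AsO4^3-]^2
Ksp = (1.950 × 10^-4)^3 × (1.30 × 10^-4)^2 = 1.25 × 10^-19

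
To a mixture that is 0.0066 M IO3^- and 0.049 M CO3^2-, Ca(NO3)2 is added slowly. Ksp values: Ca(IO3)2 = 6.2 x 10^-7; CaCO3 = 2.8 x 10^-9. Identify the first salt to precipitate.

Each salt begins to precipitate when Q = Ksp, i.e. when [Ca^2+] reaches its threshold.
For Ca(IO3)2: 6.2 x 10^-7 = (0.0066)^2 × [Ca^2+]  ⇒  [Ca^2+] = 1.4 x 10^-2 M.
For CaCO3: 2.8 x 10^-9 = 0.049 × [Ca^2+]  ⇒  [Ca^2+] = 5.7 x 10^-8 M.
The salt with the lower threshold [Ca^2+] precipitates first: CaCO3.

CaCO3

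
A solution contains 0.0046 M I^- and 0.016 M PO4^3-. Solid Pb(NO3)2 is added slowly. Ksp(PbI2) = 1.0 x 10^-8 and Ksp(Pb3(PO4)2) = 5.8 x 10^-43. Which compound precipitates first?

Pb3(PO4)2

Each salt begins to precipitate when Q = Ksp, i.e. when [Pb^2+] reaches its threshold.
For PbI2: 1.0 x 10^-8 = (0.0046)^2 × [Pb^2+]  ⇒  [Pb^2+] = 4.7 x 10^-4 M.
For Pb3(PO4)2: 5.8 x 10^-43 = (0.016)^2 × [Pb^2+]^3  ⇒  [Pb^2+] = 1.3 x 10^-13 M.
The salt with the lower threshold [Pb^2+] precipitates first: Pb3(PO4)2.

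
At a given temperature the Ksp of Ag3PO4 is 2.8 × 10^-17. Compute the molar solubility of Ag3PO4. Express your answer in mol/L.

s ≈ 3.2 x 10^-5 M

Ag3PO4(s) <=> 3 Ag^+ + PO4^3-
Ksp = [Ag^+]^3[PO4^3-]
Let s = molar solubility. Then [Ag^+] = 3s and [PO4^3-] = s.
So Ksp = (3s)^3 × s = 27s^4
Solving, s = (2.8 × 10^-17/27)^(1/4) = 3.2 × 10^-5 M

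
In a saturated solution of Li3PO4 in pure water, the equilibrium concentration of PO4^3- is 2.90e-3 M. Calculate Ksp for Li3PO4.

Ksp ≈ 1.91 × 10^-9

Li3PO4(s) ⇌ 3 Li^+(aq) + PO4^3-(aq)
Stoichiometry gives [Li^+] = (3/1)[PO4^3-] = 8.700 x 10^-3 M.
Ksp = [Li^+]^3[PO4^3-]
Ksp = (8.700 × 10^-3)^3 × 2.90 × 10^-3 = 1.91 × 10^-9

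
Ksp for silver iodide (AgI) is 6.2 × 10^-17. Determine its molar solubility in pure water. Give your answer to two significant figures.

7.9 x 10^-9 M

AgI(s) <=> Ag^+ + I^-
Ksp = [Ag^+][I^-]
Let s = molar solubility. Then [Ag^+] = s and [I^-] = s.
Ksp = s^2
s = (6.2 × 10^-17)^(1/2) = 7.9 x 10^-9 M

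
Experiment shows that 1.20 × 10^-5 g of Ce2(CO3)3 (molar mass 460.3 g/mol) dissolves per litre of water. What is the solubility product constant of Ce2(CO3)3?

Molar solubility s = (1.20 x 10^-5 g/L) / (460.3 g/mol) = 2.607 × 10^-8 M.
Ce2(CO3)3(s) <=> 2 Ce^3+ + 3 CO3^2-
For each mole of Ce2(CO3)3 that dissolves: [Ce^3+] = 2s, [CO3^2-] = 3s.
Ksp = [Ce^3+]^2[CO3^2-]^3
Ksp = (2s)^2(3s)^3 = 108s^5
Ksp = 108 × (2.607 x 10^-8)^5 = 1.30 × 10^-36

1.30 × 10^-36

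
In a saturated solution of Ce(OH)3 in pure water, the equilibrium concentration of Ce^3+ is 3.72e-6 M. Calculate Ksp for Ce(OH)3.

Ksp = 5.17 × 10^-21

Ce(OH)3(s) ⇌ Ce^3+ + 3 OH^-
Stoichiometry gives [OH^-] = (3/1)[Ce^3+] = 1.116 × 10^-5 M.
Ksp = [Ce^3+][OH^-]^3
Ksp = 3.72 x 10^-6 × (1.116 x 10^-5)^3 = 5.17 × 10^-21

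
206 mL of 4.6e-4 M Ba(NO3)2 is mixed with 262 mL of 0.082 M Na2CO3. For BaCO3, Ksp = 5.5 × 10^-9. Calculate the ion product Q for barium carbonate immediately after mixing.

Total volume = 206 + 262 = 468 mL.
[Ba^2+] = 4.6 × 10^-4 × (206/468) = 2.02 × 10^-4 M
[CO3^2-] = 8.2 × 10^-2 × (262/468) = 4.59 × 10^-2 M
BaCO3(s) ⇌ Ba^2+(aq) + CO3^2-(aq), so Q = [Ba^2+][CO3^2-]
Q = (2.02 × 10^-4)(4.59 x 10^-2) = 9.3 × 10^-6
Q > Ksp, so BaCO3 will precipitate.

Q = 9.3e-6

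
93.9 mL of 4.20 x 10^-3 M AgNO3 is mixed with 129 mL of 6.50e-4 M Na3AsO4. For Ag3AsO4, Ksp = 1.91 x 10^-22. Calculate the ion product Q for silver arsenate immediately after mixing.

2.08 × 10^-12

Total volume = 93.9 + 129 = 222.9 mL.
[Ag^+] = 4.20 x 10^-3 × (93.9/222.9) = 1.769 × 10^-3 M
[AsO4^3-] = 6.50 × 10^-4 × (129/222.9) = 3.762 x 10^-4 M
Ag3AsO4(s) ⇌ 3 Ag^+ + AsO4^3-, so Q = [Ag^+]^3[AsO4^3-]
Q = (1.769 x 10^-3)^3(3.762 × 10^-4) = 2.08 × 10^-12
Q > Ksp, so Ag3AsO4 will precipitate.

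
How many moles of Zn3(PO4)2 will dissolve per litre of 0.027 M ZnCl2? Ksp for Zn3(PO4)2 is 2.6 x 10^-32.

Zn3(PO4)2(s) <=> 3 Zn^2+(aq) + 2 PO4^3-(aq)
Ksp = [Zn^2+]^3[PO4^3-]^2
If s mol/L dissolves here, [Zn^2+] = 0.027 + 3s ≈ 0.027, [PO4^3-] = 2s (since Zn^2+ from ZnCl2 dominates).
Ksp ≈ (0.027)^3 × (2s)^2
s = 1.8 × 10^-14 M
Check: 3s = 5.5 × 10^-14 ≪ 0.027, so the approximation is valid.

1.8 × 10^-14 M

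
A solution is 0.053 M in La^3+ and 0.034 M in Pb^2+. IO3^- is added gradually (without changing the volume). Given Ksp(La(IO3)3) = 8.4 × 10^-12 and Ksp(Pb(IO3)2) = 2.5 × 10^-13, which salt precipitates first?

Precipitation of each salt starts when its ion product equals its Ksp.
For La(IO3)3: 8.4 × 10^-12 = 0.053 × [IO3^-]^3  ⇒  [IO3^-] = 5.4 x 10^-4 M.
For Pb(IO3)2: 2.5 × 10^-13 = 0.034 × [IO3^-]^2  ⇒  [IO3^-] = 2.7 × 10^-6 M.
The salt with the lower threshold [IO3^-] precipitates first: Pb(IO3)2.

Pb(IO3)2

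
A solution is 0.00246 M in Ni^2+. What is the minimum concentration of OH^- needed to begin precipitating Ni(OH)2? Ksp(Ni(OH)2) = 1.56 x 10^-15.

Ni(OH)2(s) ⇌ Ni^2+ + 2 OH^-
Ksp = [Ni^2+][OH^-]^2
Precipitation begins when Q = Ksp. With [Ni^2+] = 0.00246 M:
1.56 x 10^-15 = (0.00246) × [OH^-]^2
[OH^-] = (1.56 x 10^-15 / 2.46 x 10^-3)^(1/2) = 7.96 x 10^-7 M

[OH^-] = 7.96 × 10^-7 M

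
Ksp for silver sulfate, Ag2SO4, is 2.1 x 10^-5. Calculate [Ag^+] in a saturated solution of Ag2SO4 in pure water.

Ag2SO4(s) ⇌ 2 Ag^+ + SO4^2-
Ksp = [Ag^+]^2[SO4^2-]
Let s = molar solubility. Then [Ag^+] = 2s and [SO4^2-] = s.
Substituting: Ksp = (2s)^2s = 4s^3
s^3 = 2.1 x 10^-5 / 4, so s = 1.74 × 10^-2 M
[Ag^+] = 2s = 3.5 × 10^-2 M

[Ag^+] = 3.5 × 10^-2 M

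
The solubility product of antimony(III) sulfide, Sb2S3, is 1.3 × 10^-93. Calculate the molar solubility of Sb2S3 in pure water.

s = 1.0 × 10^-19 M

Sb2S3(s) ⇌ 2 Sb^3+(aq) + 3 S^2-(aq)
Ksp = [Sb^3+]^2[S^2-]^3
For each mole of Sb2S3 that dissolves: [Sb^3+] = 2s, [S^2-] = 3s.
Ksp = (2s)^2(3s)^3 = 108s^5
s^5 = 1.3 × 10^-93 / 108, so s = 1.0 × 10^-19 M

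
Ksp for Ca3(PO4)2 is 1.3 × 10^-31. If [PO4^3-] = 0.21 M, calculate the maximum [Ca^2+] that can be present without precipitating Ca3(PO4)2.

Ca3(PO4)2(s) ⇌ 3 Ca^2+(aq) + 2 PO4^3-(aq)
Ksp = [Ca^2+]^3[PO4^3-]^2
Precipitation begins when Q = Ksp. With [PO4^3-] = 0.21 M:
1.3 × 10^-31 = (0.21)^2 × [Ca^2+]^3
[Ca^2+] = (1.3 × 10^-31 / 4.41 × 10^-2)^(1/3) = 1.4 x 10^-10 M

1.4 x 10^-10 M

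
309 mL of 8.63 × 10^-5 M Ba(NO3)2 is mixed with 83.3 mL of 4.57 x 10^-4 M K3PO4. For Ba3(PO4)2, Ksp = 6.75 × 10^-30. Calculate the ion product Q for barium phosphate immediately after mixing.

Total volume = 309 + 83.3 = 392.3 mL.
[Ba^2+] = 8.63 × 10^-5 × (309/392.3) = 6.798 x 10^-5 M
[PO4^3-] = 4.57 x 10^-4 × (83.3/392.3) = 9.704 x 10^-5 M
Ba3(PO4)2(s) ⇌ 3 Ba^2+ + 2 PO4^3-, so Q = [Ba^2+]^3[PO4^3-]^2
Q = (6.798 × 10^-5)^3(9.704 × 10^-5)^2 = 2.96 × 10^-21
Q > Ksp, so Ba3(PO4)2 will precipitate.

2.96 × 10^-21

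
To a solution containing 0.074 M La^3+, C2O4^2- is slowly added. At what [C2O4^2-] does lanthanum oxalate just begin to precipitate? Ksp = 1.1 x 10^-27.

La2(C2O4)3(s) ⇌ 2 La^3+(aq) + 3 C2O4^2-(aq)
Ksp = [La^3+]^2[C2O4^2-]^3
Precipitation begins when Q = Ksp. With [La^3+] = 0.074 M:
1.1 x 10^-27 = (0.074)^2 × [C2O4^2-]^3
[C2O4^2-] = (1.1 x 10^-27 / 5.48 × 10^-3)^(1/3) = 5.9 × 10^-9 M

[C2O4^2-] = 5.9 x 10^-9 M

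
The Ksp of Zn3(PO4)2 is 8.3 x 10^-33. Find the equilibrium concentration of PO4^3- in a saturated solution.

3.0 × 10^-7 M

Zn3(PO4)2(s) <=> 3 Zn^2+ + 2 PO4^3-
Ksp = [Zn^2+]^3[PO4^3-]^2
If s mol/L of Zn3(PO4)2 dissolves, [Zn^2+] = 3s and [PO4^3-] = 2s.
Substituting: Ksp = (3s)^3(2s)^2 = 108s^5
s = (8.3 x 10^-33 / 108)^(1/5) = 1.50 × 10^-7 M
[PO4^3-] = 2s = 3.0 × 10^-7 M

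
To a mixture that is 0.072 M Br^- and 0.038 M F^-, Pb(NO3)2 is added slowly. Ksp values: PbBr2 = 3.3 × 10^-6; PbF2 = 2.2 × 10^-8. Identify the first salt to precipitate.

Precipitation of each salt starts when its ion product equals its Ksp.
For PbBr2: 3.3 × 10^-6 = (0.072)^2 × [Pb^2+]  ⇒  [Pb^2+] = 6.4 × 10^-4 M.
For PbF2: 2.2 × 10^-8 = (0.038)^2 × [Pb^2+]  ⇒  [Pb^2+] = 1.5 x 10^-5 M.
The salt with the lower threshold [Pb^2+] precipitates first: PbF2.

PbF2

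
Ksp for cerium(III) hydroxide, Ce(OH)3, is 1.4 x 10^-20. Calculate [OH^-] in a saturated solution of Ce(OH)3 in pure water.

Ce(OH)3(s) ⇌ Ce^3+(aq) + 3 OH^-(aq)
Ksp = [Ce^3+][OH^-]^3
Let s = molar solubility. Then [Ce^3+] = s and [OH^-] = 3s.
Ksp = s(3s)^3 = 27s^4
s^4 = 1.4 x 10^-20 / 27, so s = 4.77 x 10^-6 M
[OH^-] = 3s = 1.4 x 10^-5 M

[OH^-] = 1.4 × 10^-5 M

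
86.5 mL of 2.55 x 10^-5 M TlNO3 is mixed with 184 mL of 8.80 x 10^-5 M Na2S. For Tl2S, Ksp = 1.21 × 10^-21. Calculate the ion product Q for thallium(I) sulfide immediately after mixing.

Total volume = 86.5 + 184 = 270.5 mL.
[Tl^+] = 2.55 x 10^-5 × (86.5/270.5) = 8.154 × 10^-6 M
[S^2-] = 8.80 × 10^-5 × (184/270.5) = 5.986 × 10^-5 M
Tl2S(s) ⇌ 2 Tl^+ + S^2-, so Q = [Tl^+]^2[S^2-]
Q = (8.154 x 10^-6)^2(5.986 x 10^-5) = 3.98 × 10^-15
Q > Ksp, so Tl2S will precipitate.

Q = 3.98 x 10^-15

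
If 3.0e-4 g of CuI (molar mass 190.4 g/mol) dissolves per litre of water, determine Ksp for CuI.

Ksp ≈ 2.5 x 10^-12

Molar solubility s = (3.0 × 10^-4 g/L) / (190.4 g/mol) = 1.58 x 10^-6 M.
CuI(s) ⇌ Cu^+(aq) + I^-(aq)
Let s = molar solubility. Then [Cu^+] = s and [I^-] = s.
Ksp = [Cu^+][I^-]
Ksp = s^2
With s = 1.58 × 10^-6: Ksp = 2.5 × 10^-12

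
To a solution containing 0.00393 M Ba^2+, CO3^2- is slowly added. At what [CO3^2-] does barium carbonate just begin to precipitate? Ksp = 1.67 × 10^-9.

BaCO3(s) <=> Ba^2+(aq) + CO3^2-(aq)
Ksp = [Ba^2+][CO3^2-]
Precipitation begins when Q = Ksp. With [Ba^2+] = 0.00393 M:
1.67 × 10^-9 = (0.00393) × [CO3^2-]
[CO3^2-] = (1.67 × 10^-9 / 3.93 x 10^-3) = 4.25 × 10^-7 M

4.25 × 10^-7 M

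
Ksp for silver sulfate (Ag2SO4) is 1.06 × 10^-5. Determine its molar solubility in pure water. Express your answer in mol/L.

Ag2SO4(s) <=> 2 Ag^+ + SO4^2-
Ksp = [Ag^+]^2[SO4^2-]
Let s = molar solubility. Then [Ag^+] = 2s and [SO4^2-] = s.
So Ksp = (2s)^2 × s = 4s^3
s = (1.06 × 10^-5 / 4)^(1/3) = 1.38 x 10^-2 M

s = 1.38e-2 M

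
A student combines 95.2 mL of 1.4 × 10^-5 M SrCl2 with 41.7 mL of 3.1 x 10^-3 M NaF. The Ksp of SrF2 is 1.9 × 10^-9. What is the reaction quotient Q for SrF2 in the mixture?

Q = 8.7 × 10^-12

Total volume = 95.2 + 41.7 = 136.9 mL.
[Sr^2+] = 1.4 × 10^-5 × (95.2/136.9) = 9.74 × 10^-6 M
[F^-] = 3.1 × 10^-3 × (41.7/136.9) = 9.44 × 10^-4 M
SrF2(s) <=> Sr^2+(aq) + 2 F^-(aq), so Q = [Sr^2+][F^-]^2
Q = (9.74 x 10^-6)(9.44 × 10^-4)^2 = 8.7 × 10^-12
Q < Ksp, so no precipitate of SrF2 forms.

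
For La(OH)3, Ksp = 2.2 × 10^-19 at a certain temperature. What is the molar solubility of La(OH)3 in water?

La(OH)3(s) <=> La^3+ + 3 OH^-
Ksp = [La^3+][OH^-]^3
With molar solubility s: [La^3+] = s, [OH^-] = 3s.
Substituting: Ksp = s(3s)^3 = 27s^4
s^4 = 2.2 × 10^-19 / 27, so s = 9.5 × 10^-6 M

s ≈ 9.5 × 10^-6 M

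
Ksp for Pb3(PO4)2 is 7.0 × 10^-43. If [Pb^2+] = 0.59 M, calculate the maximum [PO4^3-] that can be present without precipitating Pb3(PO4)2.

[PO4^3-] ≈ 1.8e-21 M

Pb3(PO4)2(s) <=> 3 Pb^2+ + 2 PO4^3-
Ksp = [Pb^2+]^3[PO4^3-]^2
Precipitation begins when Q = Ksp. With [Pb^2+] = 0.59 M:
7.0 × 10^-43 = (0.59)^3 × [PO4^3-]^2
[PO4^3-] = (7.0 × 10^-43 / 2.05 x 10^-1)^(1/2) = 1.8 × 10^-21 M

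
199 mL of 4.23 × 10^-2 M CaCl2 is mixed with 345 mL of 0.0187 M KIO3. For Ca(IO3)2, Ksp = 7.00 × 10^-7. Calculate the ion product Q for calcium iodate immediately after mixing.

Total volume = 199 + 345 = 544 mL.
[Ca^2+] = 4.23 x 10^-2 × (199/544) = 1.547 × 10^-2 M
[IO3^-] = 1.87 × 10^-2 × (345/544) = 1.186 × 10^-2 M
Ca(IO3)2(s) ⇌ Ca^2+ + 2 IO3^-, so Q = [Ca^2+][IO3^-]^2
Q = (1.547 × 10^-2)(1.186 × 10^-2)^2 = 2.18 x 10^-6
Q > Ksp, so Ca(IO3)2 will precipitate.

Q ≈ 2.18e-6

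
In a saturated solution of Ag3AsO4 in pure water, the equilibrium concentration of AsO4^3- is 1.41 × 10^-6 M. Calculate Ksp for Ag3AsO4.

Ag3AsO4(s) <=> 3 Ag^+ + AsO4^3-
Stoichiometry gives [Ag^+] = (3/1)[AsO4^3-] = 4.230 x 10^-6 M.
Ksp = [Ag^+]^3[AsO4^3-]
Ksp = (4.230 × 10^-6)^3 × 1.41 × 10^-6 = 1.07 x 10^-22

Ksp ≈ 1.07 × 10^-22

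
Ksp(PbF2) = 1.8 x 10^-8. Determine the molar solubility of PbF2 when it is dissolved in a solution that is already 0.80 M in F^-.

PbF2(s) ⇌ Pb^2+(aq) + 2 F^-(aq)
Ksp = [Pb^2+][F^-]^2
Let s = moles of PbF2 that dissolve per litre. [Pb^2+] = s, [F^-] = 0.80 + 2s ≈ 0.80 (common-ion effect: F^- is already 0.80 M).
Ksp ≈ s × (0.80)^2
s = 2.8 × 10^-8 M
Check: 2s = 5.6 x 10^-8 ≪ 0.80, so the approximation is valid.

s ≈ 2.8 x 10^-8 M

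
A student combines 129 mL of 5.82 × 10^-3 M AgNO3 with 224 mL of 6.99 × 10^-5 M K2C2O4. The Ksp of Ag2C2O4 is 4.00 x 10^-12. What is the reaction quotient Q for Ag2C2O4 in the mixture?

Total volume = 129 + 224 = 353 mL.
[Ag^+] = 5.82 × 10^-3 × (129/353) = 2.127 × 10^-3 M
[C2O4^2-] = 6.99 × 10^-5 × (224/353) = 4.436 × 10^-5 M
Ag2C2O4(s) ⇌ 2 Ag^+ + C2O4^2-, so Q = [Ag^+]^2[C2O4^2-]
Q = (2.127 × 10^-3)^2(4.436 x 10^-5) = 2.01 × 10^-10
Q > Ksp, so Ag2C2O4 will precipitate.

Q = 2.01e-10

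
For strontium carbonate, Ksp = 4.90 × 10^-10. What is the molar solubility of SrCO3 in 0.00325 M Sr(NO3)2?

1.51 × 10^-7 M

SrCO3(s) <=> Sr^2+ + CO3^2-
Ksp = [Sr^2+][CO3^2-]
Let s = moles of SrCO3 that dissolve per litre. [Sr^2+] = 0.00325 + s ≈ 0.00325, [CO3^2-] = s (since Sr^2+ from Sr(NO3)2 dominates).
Ksp ≈ 0.00325 × s
s = 1.51 x 10^-7 M
Check: s = 1.5 × 10^-7 ≪ 0.00325, so the approximation is valid.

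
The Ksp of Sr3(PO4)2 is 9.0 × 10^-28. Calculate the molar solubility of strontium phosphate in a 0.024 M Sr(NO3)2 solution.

4.0 × 10^-12 M

Sr3(PO4)2(s) ⇌ 3 Sr^2+ + 2 PO4^3-
Ksp = [Sr^2+]^3[PO4^3-]^2
If s mol/L dissolves here, [Sr^2+] = 0.024 + 3s ≈ 0.024, [PO4^3-] = 2s (common-ion effect: Sr^2+ is already 0.024 M).
Ksp ≈ (0.024)^3 × (2s)^2
s = 4.0 x 10^-12 M
Check: 3s = 1.2 × 10^-11 ≪ 0.024, so the approximation is valid.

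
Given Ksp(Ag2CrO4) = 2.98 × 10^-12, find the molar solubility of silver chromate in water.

s = 9.07e-5 M

Ag2CrO4(s) <=> 2 Ag^+ + CrO4^2-
Ksp = [Ag^+]^2[CrO4^2-]
Let s = molar solubility. Then [Ag^+] = 2s and [CrO4^2-] = s.
Ksp = (2s)^2s = 4s^3
s^3 = 2.98 × 10^-12 / 4, so s = 9.07 × 10^-5 M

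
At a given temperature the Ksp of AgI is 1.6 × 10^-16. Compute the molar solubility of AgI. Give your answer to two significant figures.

1.3 × 10^-8 M

AgI(s) ⇌ Ag^+ + I^-
Ksp = [Ag^+][I^-]
For each mole of AgI that dissolves: [Ag^+] = s, [I^-] = s.
Ksp = s × s = s^2
s = √(1.6 × 10^-16) = 1.3 x 10^-8 M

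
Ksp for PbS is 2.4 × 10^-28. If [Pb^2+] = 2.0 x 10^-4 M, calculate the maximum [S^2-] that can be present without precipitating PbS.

PbS(s) ⇌ Pb^2+ + S^2-
Ksp = [Pb^2+][S^2-]
Precipitation begins when Q = Ksp. With [Pb^2+] = 2.0 x 10^-4 M:
2.4 × 10^-28 = (2.0 x 10^-4) × [S^2-]
[S^2-] = (2.4 × 10^-28 / 2.0 × 10^-4) = 1.2 × 10^-24 M

1.2 x 10^-24 M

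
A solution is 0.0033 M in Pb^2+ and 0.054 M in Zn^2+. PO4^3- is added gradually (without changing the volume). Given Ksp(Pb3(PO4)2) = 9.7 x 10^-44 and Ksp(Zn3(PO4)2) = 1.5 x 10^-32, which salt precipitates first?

Pb3(PO4)2

Precipitation of each salt starts when its ion product equals its Ksp.
For Pb3(PO4)2: 9.7 x 10^-44 = (0.0033)^3 × [PO4^3-]^2  ⇒  [PO4^3-] = 1.6 x 10^-18 M.
For Zn3(PO4)2: 1.5 x 10^-32 = (0.054)^3 × [PO4^3-]^2  ⇒  [PO4^3-] = 9.8 x 10^-15 M.
The salt with the lower threshold [PO4^3-] precipitates first: Pb3(PO4)2.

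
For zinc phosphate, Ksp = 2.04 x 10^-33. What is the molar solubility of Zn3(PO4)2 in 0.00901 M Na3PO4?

s = 9.76e-11 M

Zn3(PO4)2(s) <=> 3 Zn^2+ + 2 PO4^3-
Ksp = [Zn^2+]^3[PO4^3-]^2
Let s be the molar solubility in this solution. [Zn^2+] = 3s, [PO4^3-] = 0.00901 + 2s ≈ 0.00901 (Ksp is small, so little additional dissolves).
Ksp ≈ (3s)^3 × (0.00901)^2
s = 9.76 × 10^-11 M
Check: 2s = 2.0 x 10^-10 ≪ 0.00901, so the approximation is valid.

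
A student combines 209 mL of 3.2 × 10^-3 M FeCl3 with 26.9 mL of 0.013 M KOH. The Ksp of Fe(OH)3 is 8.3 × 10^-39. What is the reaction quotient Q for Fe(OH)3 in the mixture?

Total volume = 209 + 26.9 = 235.9 mL.
[Fe^3+] = 3.2 × 10^-3 × (209/235.9) = 2.84 x 10^-3 M
[OH^-] = 1.3 x 10^-2 × (26.9/235.9) = 1.48 x 10^-3 M
Fe(OH)3(s) ⇌ Fe^3+(aq) + 3 OH^-(aq), so Q = [Fe^3+][OH^-]^3
Q = (2.84 × 10^-3)(1.48 x 10^-3)^3 = 9.2 x 10^-12
Q > Ksp, so Fe(OH)3 will precipitate.

Q = 9.2e-12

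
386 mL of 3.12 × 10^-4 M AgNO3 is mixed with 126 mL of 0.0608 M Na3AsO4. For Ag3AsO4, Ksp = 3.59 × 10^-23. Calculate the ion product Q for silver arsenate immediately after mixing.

1.95 × 10^-13

Total volume = 386 + 126 = 512 mL.
[Ag^+] = 3.12 × 10^-4 × (386/512) = 2.352 x 10^-4 M
[AsO4^3-] = 6.08 x 10^-2 × (126/512) = 1.496 × 10^-2 M
Ag3AsO4(s) ⇌ 3 Ag^+(aq) + AsO4^3-(aq), so Q = [Ag^+]^3[AsO4^3-]
Q = (2.352 x 10^-4)^3(1.496 × 10^-2) = 1.95 x 10^-13
Q > Ksp, so Ag3AsO4 will precipitate.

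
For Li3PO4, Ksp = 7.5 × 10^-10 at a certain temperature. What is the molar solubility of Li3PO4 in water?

2.3e-3 M

Li3PO4(s) <=> 3 Li^+(aq) + PO4^3-(aq)
Ksp = [Li^+]^3[PO4^3-]
Let s = molar solubility. Then [Li^+] = 3s and [PO4^3-] = s.
Ksp = (3s)^3s = 27s^4
s^4 = 7.5 × 10^-10 / 27, so s = 2.3 × 10^-3 M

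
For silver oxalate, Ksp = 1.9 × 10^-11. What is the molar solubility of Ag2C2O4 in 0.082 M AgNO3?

Ag2C2O4(s) <=> 2 Ag^+(aq) + C2O4^2-(aq)
Ksp = [Ag^+]^2[C2O4^2-]
Let s be the molar solubility in this solution. [Ag^+] = 0.082 + 2s ≈ 0.082, [C2O4^2-] = s (common-ion effect: Ag^+ is already 0.082 M).
Ksp ≈ (0.082)^2 × s
s = 2.8 × 10^-9 M
Check: 2s = 5.7 x 10^-9 ≪ 0.082, so the approximation is valid.

s ≈ 2.8 × 10^-9 M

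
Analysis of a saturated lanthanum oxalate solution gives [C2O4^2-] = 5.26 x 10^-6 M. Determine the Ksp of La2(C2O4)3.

La2(C2O4)3(s) <=> 2 La^3+ + 3 C2O4^2-
Stoichiometry gives [La^3+] = (2/3)[C2O4^2-] = 3.507 x 10^-6 M.
Ksp = [La^3+]^2[C2O4^2-]^3
Ksp = (3.507 × 10^-6)^2 × (5.26 × 10^-6)^3 = 1.79 × 10^-27

1.79 × 10^-27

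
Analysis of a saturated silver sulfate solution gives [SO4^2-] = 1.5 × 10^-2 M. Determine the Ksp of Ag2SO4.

Ksp ≈ 1.4 × 10^-5

Ag2SO4(s) <=> 2 Ag^+(aq) + SO4^2-(aq)
Stoichiometry gives [Ag^+] = (2/1)[SO4^2-] = 3.00 × 10^-2 M.
Ksp = [Ag^+]^2[SO4^2-]
Ksp = (3.00 × 10^-2)^2 × 1.5 x 10^-2 = 1.4 × 10^-5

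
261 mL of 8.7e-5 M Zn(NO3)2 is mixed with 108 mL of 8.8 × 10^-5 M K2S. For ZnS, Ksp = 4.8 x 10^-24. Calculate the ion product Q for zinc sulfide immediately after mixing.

Total volume = 261 + 108 = 369 mL.
[Zn^2+] = 8.7 × 10^-5 × (261/369) = 6.15 × 10^-5 M
[S^2-] = 8.8 x 10^-5 × (108/369) = 2.58 × 10^-5 M
ZnS(s) ⇌ Zn^2+ + S^2-, so Q = [Zn^2+][S^2-]
Q = (6.15 x 10^-5)(2.58 x 10^-5) = 1.6 x 10^-9
Q > Ksp, so ZnS will precipitate.

Q = 1.6 × 10^-9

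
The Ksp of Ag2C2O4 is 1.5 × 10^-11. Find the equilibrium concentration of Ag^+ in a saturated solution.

Ag2C2O4(s) ⇌ 2 Ag^+ + C2O4^2-
Ksp = [Ag^+]^2[C2O4^2-]
Let s = molar solubility. Then [Ag^+] = 2s and [C2O4^2-] = s.
Substituting: Ksp = (2s)^2s = 4s^3
Solving, s = (1.5 × 10^-11/4)^(1/3) = 1.55 × 10^-4 M
[Ag^+] = 2s = 3.1 × 10^-4 M

[Ag^+] = 3.1 × 10^-4 M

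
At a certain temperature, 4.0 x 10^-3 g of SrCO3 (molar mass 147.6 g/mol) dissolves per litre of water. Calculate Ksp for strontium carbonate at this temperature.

Molar solubility s = (4.0 × 10^-3 g/L) / (147.6 g/mol) = 2.71 × 10^-5 M.
SrCO3(s) ⇌ Sr^2+ + CO3^2-
Let s = molar solubility. Then [Sr^2+] = s and [CO3^2-] = s.
Ksp = [Sr^2+][CO3^2-]
Ksp = (s)(s) = s^2
Ksp = (2.71 × 10^-5)^2 = 7.3 × 10^-10

7.3e-10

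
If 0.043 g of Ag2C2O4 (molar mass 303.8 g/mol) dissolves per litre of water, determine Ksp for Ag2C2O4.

1.1 x 10^-11

Molar solubility s = (4.3 × 10^-2 g/L) / (303.8 g/mol) = 1.42 x 10^-4 M.
Ag2C2O4(s) ⇌ 2 Ag^+(aq) + C2O4^2-(aq)
If s mol/L of Ag2C2O4 dissolves, [Ag^+] = 2s and [C2O4^2-] = s.
Ksp = [Ag^+]^2[C2O4^2-]
So Ksp = (2s)^2 × s = 4s^3
With s = 1.42 × 10^-4: Ksp = 1.1 x 10^-11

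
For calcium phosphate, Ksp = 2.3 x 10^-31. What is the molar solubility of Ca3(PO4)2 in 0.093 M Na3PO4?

Ca3(PO4)2(s) ⇌ 3 Ca^2+ + 2 PO4^3-
Ksp = [Ca^2+]^3[PO4^3-]^2
Let s = moles of Ca3(PO4)2 that dissolve per litre. [Ca^2+] = 3s, [PO4^3-] = 0.093 + 2s ≈ 0.093 (since PO4^3- from Na3PO4 dominates).
Ksp ≈ (3s)^3 × (0.093)^2
s = 9.9 x 10^-11 M
Check: 2s = 2.0 × 10^-10 ≪ 0.093, so the approximation is valid.

s ≈ 9.9e-11 M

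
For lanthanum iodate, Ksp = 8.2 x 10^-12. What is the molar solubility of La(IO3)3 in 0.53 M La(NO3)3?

La(IO3)3(s) <=> La^3+ + 3 IO3^-
Ksp = [La^3+][IO3^-]^3
If s mol/L dissolves here, [La^3+] = 0.53 + s ≈ 0.53, [IO3^-] = 3s (since La^3+ from La(NO3)3 dominates).
Ksp ≈ 0.53 × (3s)^3
s = 8.3 x 10^-5 M
Check: s = 8.3 x 10^-5 ≪ 0.53, so the approximation is valid.

s ≈ 8.3e-5 M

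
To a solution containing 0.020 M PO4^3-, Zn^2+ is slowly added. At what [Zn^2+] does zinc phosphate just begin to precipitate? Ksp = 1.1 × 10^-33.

Zn3(PO4)2(s) ⇌ 3 Zn^2+(aq) + 2 PO4^3-(aq)
Ksp = [Zn^2+]^3[PO4^3-]^2
Precipitation begins when Q = Ksp. With [PO4^3-] = 0.020 M:
1.1 × 10^-33 = (0.020)^2 × [Zn^2+]^3
[Zn^2+] = (1.1 × 10^-33 / 4.00 × 10^-4)^(1/3) = 1.4 × 10^-10 M

1.4 x 10^-10 M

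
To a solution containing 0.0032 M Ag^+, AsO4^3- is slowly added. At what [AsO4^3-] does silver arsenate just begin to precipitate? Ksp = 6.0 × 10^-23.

Ag3AsO4(s) <=> 3 Ag^+(aq) + AsO4^3-(aq)
Ksp = [Ag^+]^3[AsO4^3-]
Precipitation begins when Q = Ksp. With [Ag^+] = 0.0032 M:
6.0 × 10^-23 = (0.0032)^3 × [AsO4^3-]
[AsO4^3-] = (6.0 × 10^-23 / 3.28 x 10^-8) = 1.8 × 10^-15 M

[AsO4^3-] = 1.8e-15 M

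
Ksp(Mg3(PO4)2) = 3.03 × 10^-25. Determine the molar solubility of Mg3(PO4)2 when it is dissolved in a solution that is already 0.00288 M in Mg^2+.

s = 1.78e-9 M

Mg3(PO4)2(s) ⇌ 3 Mg^2+(aq) + 2 PO4^3-(aq)
Ksp = [Mg^2+]^3[PO4^3-]^2
If s mol/L dissolves here, [Mg^2+] = 0.00288 + 3s ≈ 0.00288, [PO4^3-] = 2s (common-ion effect: Mg^2+ is already 0.00288 M).
Ksp ≈ (0.00288)^3 × (2s)^2
s = 1.78 x 10^-9 M
Check: 3s = 5.3 x 10^-9 ≪ 0.00288, so the approximation is valid.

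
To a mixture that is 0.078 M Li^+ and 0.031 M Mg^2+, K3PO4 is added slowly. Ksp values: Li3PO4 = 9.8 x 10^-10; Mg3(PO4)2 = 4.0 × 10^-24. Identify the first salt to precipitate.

Precipitation of each salt starts when its ion product equals its Ksp.
For Li3PO4: 9.8 x 10^-10 = (0.078)^3 × [PO4^3-]  ⇒  [PO4^3-] = 2.1 x 10^-6 M.
For Mg3(PO4)2: 4.0 × 10^-24 = (0.031)^3 × [PO4^3-]^2  ⇒  [PO4^3-] = 3.7 × 10^-10 M.
The salt with the lower threshold [PO4^3-] precipitates first: Mg3(PO4)2.

Mg3(PO4)2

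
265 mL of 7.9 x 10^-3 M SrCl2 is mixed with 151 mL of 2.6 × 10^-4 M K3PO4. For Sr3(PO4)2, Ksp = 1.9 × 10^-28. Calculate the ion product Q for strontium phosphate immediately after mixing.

Total volume = 265 + 151 = 416 mL.
[Sr^2+] = 7.9 x 10^-3 × (265/416) = 5.03 × 10^-3 M
[PO4^3-] = 2.6 x 10^-4 × (151/416) = 9.44 x 10^-5 M
Sr3(PO4)2(s) <=> 3 Sr^2+ + 2 PO4^3-, so Q = [Sr^2+]^3[PO4^3-]^2
Q = (5.03 × 10^-3)^3(9.44 × 10^-5)^2 = 1.1 x 10^-15
Q > Ksp, so Sr3(PO4)2 will precipitate.

Q = 1.1 x 10^-15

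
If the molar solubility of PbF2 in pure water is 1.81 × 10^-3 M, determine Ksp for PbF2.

2.37 × 10^-8

PbF2(s) ⇌ Pb^2+(aq) + 2 F^-(aq)
Let s = molar solubility. Then [Pb^2+] = s and [F^-] = 2s.
Ksp = [Pb^2+][F^-]^2
Ksp = s(2s)^2 = 4s^3
Ksp = 4 × (1.81 × 10^-3)^3 = 2.37 x 10^-8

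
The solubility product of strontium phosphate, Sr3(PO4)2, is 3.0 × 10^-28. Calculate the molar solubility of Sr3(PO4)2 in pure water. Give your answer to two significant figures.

Sr3(PO4)2(s) ⇌ 3 Sr^2+ + 2 PO4^3-
Ksp = [Sr^2+]^3[PO4^3-]^2
With molar solubility s: [Sr^2+] = 3s, [PO4^3-] = 2s.
Ksp = (3s)^3(2s)^2 = 108s^5
s = (3.0 × 10^-28 / 108)^(1/5) = 1.2 × 10^-6 M

1.2e-6 M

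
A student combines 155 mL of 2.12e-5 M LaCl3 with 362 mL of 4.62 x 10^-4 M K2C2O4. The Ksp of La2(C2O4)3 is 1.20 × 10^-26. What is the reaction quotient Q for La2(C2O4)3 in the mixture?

Q ≈ 1.37 × 10^-21

Total volume = 155 + 362 = 517 mL.
[La^3+] = 2.12 × 10^-5 × (155/517) = 6.356 × 10^-6 M
[C2O4^2-] = 4.62 x 10^-4 × (362/517) = 3.235 x 10^-4 M
La2(C2O4)3(s) ⇌ 2 La^3+(aq) + 3 C2O4^2-(aq), so Q = [La^3+]^2[C2O4^2-]^3
Q = (6.356 × 10^-6)^2(3.235 × 10^-4)^3 = 1.37 × 10^-21
Q > Ksp, so La2(C2O4)3 will precipitate.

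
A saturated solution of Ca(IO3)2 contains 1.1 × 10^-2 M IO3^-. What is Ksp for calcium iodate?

Ca(IO3)2(s) ⇌ Ca^2+ + 2 IO3^-
Stoichiometry gives [Ca^2+] = (1/2)[IO3^-] = 5.50 × 10^-3 M.
Ksp = [Ca^2+][IO3^-]^2
Ksp = 5.50 × 10^-3 × (1.1 x 10^-2)^2 = 6.7 × 10^-7

Ksp ≈ 6.7 × 10^-7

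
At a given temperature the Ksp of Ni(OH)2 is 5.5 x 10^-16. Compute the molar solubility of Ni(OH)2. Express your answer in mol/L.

s ≈ 5.2 x 10^-6 M

Ni(OH)2(s) ⇌ Ni^2+(aq) + 2 OH^-(aq)
Ksp = [Ni^2+][OH^-]^2
If s mol/L of Ni(OH)2 dissolves, [Ni^2+] = s and [OH^-] = 2s.
So Ksp = s × (2s)^2 = 4s^3
s = (5.5 x 10^-16 / 4)^(1/3) = 5.2 x 10^-6 M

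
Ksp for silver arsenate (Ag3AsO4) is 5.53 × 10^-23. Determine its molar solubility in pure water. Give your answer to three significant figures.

1.20 × 10^-6 M

Ag3AsO4(s) ⇌ 3 Ag^+(aq) + AsO4^3-(aq)
Ksp = [Ag^+]^3[AsO4^3-]
With molar solubility s: [Ag^+] = 3s, [AsO4^3-] = s.
So Ksp = (3s)^3 × s = 27s^4
s = (5.53 × 10^-23 / 27)^(1/4) = 1.20 × 10^-6 M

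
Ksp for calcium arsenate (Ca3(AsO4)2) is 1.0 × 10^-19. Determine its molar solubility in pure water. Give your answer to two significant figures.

Ca3(AsO4)2(s) <=> 3 Ca^2+(aq) + 2 AsO4^3-(aq)
Ksp = [Ca^2+]^3[AsO4^3-]^2
If s mol/L of Ca3(AsO4)2 dissolves, [Ca^2+] = 3s and [AsO4^3-] = 2s.
So Ksp = (3s)^3 × (2s)^2 = 108s^5
s = (1.0 × 10^-19 / 108)^(1/5) = 6.2 × 10^-5 M

s ≈ 6.2e-5 M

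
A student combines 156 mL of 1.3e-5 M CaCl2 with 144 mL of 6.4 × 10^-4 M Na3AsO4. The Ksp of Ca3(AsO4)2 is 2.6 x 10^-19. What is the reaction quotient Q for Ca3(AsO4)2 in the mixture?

Q = 2.9e-23

Total volume = 156 + 144 = 300 mL.
[Ca^2+] = 1.3 x 10^-5 × (156/300) = 6.76 × 10^-6 M
[AsO4^3-] = 6.4 × 10^-4 × (144/300) = 3.07 × 10^-4 M
Ca3(AsO4)2(s) <=> 3 Ca^2+ + 2 AsO4^3-, so Q = [Ca^2+]^3[AsO4^3-]^2
Q = (6.76 x 10^-6)^3(3.07 x 10^-4)^2 = 2.9 × 10^-23
Q < Ksp, so no precipitate of Ca3(AsO4)2 forms.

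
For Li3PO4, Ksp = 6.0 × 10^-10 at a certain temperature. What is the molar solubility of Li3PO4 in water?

Li3PO4(s) ⇌ 3 Li^+(aq) + PO4^3-(aq)
Ksp = [Li^+]^3[PO4^3-]
If s mol/L of Li3PO4 dissolves, [Li^+] = 3s and [PO4^3-] = s.
Ksp = (3s)^3s = 27s^4
s = (6.0 × 10^-10 / 27)^(1/4) = 2.2 × 10^-3 M

s = 2.2 x 10^-3 M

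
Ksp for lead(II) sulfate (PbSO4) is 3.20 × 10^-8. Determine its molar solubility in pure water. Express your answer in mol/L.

PbSO4(s) ⇌ Pb^2+ + SO4^2-
Ksp = [Pb^2+][SO4^2-]
With molar solubility s: [Pb^2+] = s, [SO4^2-] = s.
Ksp = s^2
s = √(3.20 × 10^-8) = 1.79 × 10^-4 M

s = 1.79 x 10^-4 M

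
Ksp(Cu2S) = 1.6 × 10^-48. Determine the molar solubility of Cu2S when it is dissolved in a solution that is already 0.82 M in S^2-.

7.0 x 10^-25 M

Cu2S(s) ⇌ 2 Cu^+(aq) + S^2-(aq)
Ksp = [Cu^+]^2[S^2-]
Let s be the molar solubility in this solution. [Cu^+] = 2s, [S^2-] = 0.82 + s ≈ 0.82 (Ksp is small, so little additional dissolves).
Ksp ≈ (2s)^2 × 0.82
s = 7.0 × 10^-25 M
Check: s = 7.0 × 10^-25 ≪ 0.82, so the approximation is valid.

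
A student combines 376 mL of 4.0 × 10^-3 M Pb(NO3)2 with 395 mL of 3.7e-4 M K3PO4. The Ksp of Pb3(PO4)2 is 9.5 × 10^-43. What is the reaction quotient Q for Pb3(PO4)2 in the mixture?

Total volume = 376 + 395 = 771 mL.
[Pb^2+] = 4.0 × 10^-3 × (376/771) = 1.95 × 10^-3 M
[PO4^3-] = 3.7 × 10^-4 × (395/771) = 1.90 × 10^-4 M
Pb3(PO4)2(s) ⇌ 3 Pb^2+(aq) + 2 PO4^3-(aq), so Q = [Pb^2+]^3[PO4^3-]^2
Q = (1.95 × 10^-3)^3(1.90 × 10^-4)^2 = 2.7 × 10^-16
Q > Ksp, so Pb3(PO4)2 will precipitate.

Q ≈ 2.7 x 10^-16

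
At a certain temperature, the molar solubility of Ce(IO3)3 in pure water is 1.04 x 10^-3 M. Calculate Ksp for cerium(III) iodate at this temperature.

Ksp = 3.16 × 10^-11

Ce(IO3)3(s) <=> Ce^3+(aq) + 3 IO3^-(aq)
For each mole of Ce(IO3)3 that dissolves: [Ce^3+] = s, [IO3^-] = 3s.
Ksp = [Ce^3+][IO3^-]^3
Substituting: Ksp = s(3s)^3 = 27s^4
Ksp = 27 × (1.04 × 10^-3)^4 = 3.16 × 10^-11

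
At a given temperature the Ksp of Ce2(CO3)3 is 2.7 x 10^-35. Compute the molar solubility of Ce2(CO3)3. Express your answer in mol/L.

Ce2(CO3)3(s) ⇌ 2 Ce^3+ + 3 CO3^2-
Ksp = [Ce^3+]^2[CO3^2-]^3
Let s = molar solubility. Then [Ce^3+] = 2s and [CO3^2-] = 3s.
Substituting: Ksp = (2s)^2(3s)^3 = 108s^5
Solving, s = (2.7 x 10^-35/108)^(1/5) = 4.8 x 10^-8 M

s = 4.8 x 10^-8 M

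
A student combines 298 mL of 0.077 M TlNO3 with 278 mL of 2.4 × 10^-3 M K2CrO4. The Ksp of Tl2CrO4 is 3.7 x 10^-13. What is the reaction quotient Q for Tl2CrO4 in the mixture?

1.8 x 10^-6

Total volume = 298 + 278 = 576 mL.
[Tl^+] = 7.7 × 10^-2 × (298/576) = 3.98 x 10^-2 M
[CrO4^2-] = 2.4 × 10^-3 × (278/576) = 1.16 × 10^-3 M
Tl2CrO4(s) <=> 2 Tl^+ + CrO4^2-, so Q = [Tl^+]^2[CrO4^2-]
Q = (3.98 x 10^-2)^2(1.16 × 10^-3) = 1.8 × 10^-6
Q > Ksp, so Tl2CrO4 will precipitate.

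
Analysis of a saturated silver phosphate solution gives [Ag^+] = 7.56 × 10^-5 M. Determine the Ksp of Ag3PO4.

1.09e-17

Ag3PO4(s) ⇌ 3 Ag^+(aq) + PO4^3-(aq)
Stoichiometry gives [PO4^3-] = (1/3)[Ag^+] = 2.520 × 10^-5 M.
Ksp = [Ag^+]^3[PO4^3-]
Ksp = (7.56 x 10^-5)^3 × 2.520 x 10^-5 = 1.09 × 10^-17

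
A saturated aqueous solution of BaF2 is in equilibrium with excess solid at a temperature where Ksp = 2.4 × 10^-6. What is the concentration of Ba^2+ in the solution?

BaF2(s) ⇌ Ba^2+ + 2 F^-
Ksp = [Ba^2+][F^-]^2
For each mole of BaF2 that dissolves: [Ba^2+] = s, [F^-] = 2s.
So Ksp = s × (2s)^2 = 4s^3
s^3 = 2.4 × 10^-6 / 4, so s = 8.43 × 10^-3 M
[Ba^2+] = s = 8.4 x 10^-3 M

[Ba^2+] = 8.4e-3 M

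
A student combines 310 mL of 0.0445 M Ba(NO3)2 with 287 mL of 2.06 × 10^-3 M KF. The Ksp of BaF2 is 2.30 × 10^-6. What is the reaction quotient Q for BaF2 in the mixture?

Total volume = 310 + 287 = 597 mL.
[Ba^2+] = 4.45 x 10^-2 × (310/597) = 2.311 x 10^-2 M
[F^-] = 2.06 × 10^-3 × (287/597) = 9.903 × 10^-4 M
BaF2(s) ⇌ Ba^2+(aq) + 2 F^-(aq), so Q = [Ba^2+][F^-]^2
Q = (2.311 x 10^-2)(9.903 × 10^-4)^2 = 2.27 × 10^-8
Q < Ksp, so no precipitate of BaF2 forms.

2.27 × 10^-8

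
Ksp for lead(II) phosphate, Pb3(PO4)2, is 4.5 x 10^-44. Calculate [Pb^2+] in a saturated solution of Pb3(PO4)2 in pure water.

2.5 x 10^-9 M

Pb3(PO4)2(s) ⇌ 3 Pb^2+(aq) + 2 PO4^3-(aq)
Ksp = [Pb^2+]^3[PO4^3-]^2
Let s = molar solubility. Then [Pb^2+] = 3s and [PO4^3-] = 2s.
Ksp = (3s)^3(2s)^2 = 108s^5
Solving, s = (4.5 x 10^-44/108)^(1/5) = 8.39 × 10^-10 M
[Pb^2+] = 3s = 2.5 × 10^-9 M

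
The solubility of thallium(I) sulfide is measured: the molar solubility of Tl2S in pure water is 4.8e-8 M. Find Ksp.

Ksp = 4.4 × 10^-22

Tl2S(s) ⇌ 2 Tl^+ + S^2-
For each mole of Tl2S that dissolves: [Tl^+] = 2s, [S^2-] = s.
Ksp = [Tl^+]^2[S^2-]
Ksp = (2s)^2s = 4s^3
With s = 4.8 × 10^-8: Ksp = 4.4 x 10^-22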